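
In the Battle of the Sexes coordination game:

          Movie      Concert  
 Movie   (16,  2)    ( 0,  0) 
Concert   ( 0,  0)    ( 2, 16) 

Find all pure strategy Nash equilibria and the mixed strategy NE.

Pure NE: (Movie, Movie) and (Concert, Concert); Mixed NE: p = 0.8889, q = 0.1111

Work:
Check pure NE:
(Movie, Movie): (16, 2) - no unilateral deviation beneficial
(Concert, Concert): (2, 16) - no unilateral deviation beneficial
Mixed NE: P1 plays Movie with p = 0.8889, P2 plays Movie with q = 0.1111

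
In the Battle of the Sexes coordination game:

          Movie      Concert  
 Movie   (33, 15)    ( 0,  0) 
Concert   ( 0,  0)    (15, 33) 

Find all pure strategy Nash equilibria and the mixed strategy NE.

Pure NE: (Movie, Movie) and (Concert, Concert); Mixed NE: p = 0.6875, q = 0.3125

Work:
Check pure NE:
(Movie, Movie): (33, 15) - no unilateral deviation beneficial
(Concert, Concert): (15, 33) - no unilateral deviation beneficial
Mixed NE: P1 plays Movie with p = 0.6875, P2 plays Movie with q = 0.3125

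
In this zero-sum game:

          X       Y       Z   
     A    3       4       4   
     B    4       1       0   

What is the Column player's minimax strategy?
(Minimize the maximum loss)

Column should play X or Y or Z (all achieve the minimum), value = 4

Work:
Column player minimizes Row's maximum payoff:
Column X: max payoff to Row = 4
Column Y: max payoff to Row = 4
Column Z: max payoff to Row = 4
Minimum is 4, achieved by columns X, Y, Z (tied).
Each of X or Y or Z is a minimax strategy.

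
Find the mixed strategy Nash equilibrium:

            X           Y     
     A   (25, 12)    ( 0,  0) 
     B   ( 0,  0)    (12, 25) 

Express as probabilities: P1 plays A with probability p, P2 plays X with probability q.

p = 0.6757, q = 0.3243

Work:
Find probabilities that make opponent indifferent:
P2 chooses q to make P1 indifferent between A and B
P1 chooses p to make P2 indifferent between X and Y
Mixed NE: P1 plays (A: 0.6757, B: 0.3243), P2 plays (X: 0.3243, Y: 0.6757)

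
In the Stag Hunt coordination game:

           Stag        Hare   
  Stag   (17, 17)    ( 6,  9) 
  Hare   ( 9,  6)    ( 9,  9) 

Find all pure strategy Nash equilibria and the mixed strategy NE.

Pure NE: (Stag, Stag) and (Hare, Hare); Mixed NE: p = 0.2727, q = 0.2727

Work:
Check pure NE:
(Stag, Stag): (17, 17) - no unilateral deviation beneficial
(Hare, Hare): (9, 9) - no unilateral deviation beneficial
Mixed NE: P1 plays Stag with p = 0.2727, P2 plays Stag with q = 0.2727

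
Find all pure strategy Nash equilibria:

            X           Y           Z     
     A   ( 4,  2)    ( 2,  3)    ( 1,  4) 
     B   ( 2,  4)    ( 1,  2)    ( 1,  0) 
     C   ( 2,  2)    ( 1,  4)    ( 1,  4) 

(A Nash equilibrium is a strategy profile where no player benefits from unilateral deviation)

Nash equilibrium: (A, Z), (C, Z)

Work:
Best responses:
  P1 vs X: payoffs [4, 2, 2] → best response A (payoff 4)
  P1 vs Y: payoffs [2, 1, 1] → best response A (payoff 2)
  P1 vs Z: payoffs [1, 1, 1] → best response A/B/C (payoff 1)
  P2 vs A: payoffs [2, 3, 4] → best response Z (payoff 4)
  P2 vs B: payoffs [4, 2, 0] → best response X (payoff 4)
  P2 vs C: payoffs [2, 4, 4] → best response Y/Z (payoff 4)
Mutual best responses: (A,Z), (C,Z) → Nash equilibria.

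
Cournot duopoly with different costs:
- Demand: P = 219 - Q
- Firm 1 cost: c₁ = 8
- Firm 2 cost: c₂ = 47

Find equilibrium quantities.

q₁* = 83.33, q₂* = 44.33

Work:
Reaction: q₁ = (219 - 8 - q₂)/2
Reaction: q₂ = (219 - 47 - q₁)/2
Solve simultaneously:
q₁* = (219 - 2×8 + 47)/3 = 83.33
q₂* = (219 - 2×47 + 8)/3 = 44.33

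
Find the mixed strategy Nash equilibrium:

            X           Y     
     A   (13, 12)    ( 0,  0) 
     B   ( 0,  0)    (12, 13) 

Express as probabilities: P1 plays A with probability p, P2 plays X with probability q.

p = 0.52, q = 0.48

Work:
Find probabilities that make opponent indifferent:
P2 chooses q to make P1 indifferent between A and B
P1 chooses p to make P2 indifferent between X and Y
Mixed NE: P1 plays (A: 0.52, B: 0.48), P2 plays (X: 0.48, Y: 0.52)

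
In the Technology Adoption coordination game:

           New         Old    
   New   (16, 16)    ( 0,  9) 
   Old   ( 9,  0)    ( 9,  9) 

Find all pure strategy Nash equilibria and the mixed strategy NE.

Pure NE: (New, New) and (Old, Old); Mixed NE: p = 0.5625, q = 0.5625

Work:
Check pure NE:
(New, New): (16, 16) - no unilateral deviation beneficial
(Old, Old): (9, 9) - no unilateral deviation beneficial
Mixed NE: P1 plays New with p = 0.5625, P2 plays New with q = 0.5625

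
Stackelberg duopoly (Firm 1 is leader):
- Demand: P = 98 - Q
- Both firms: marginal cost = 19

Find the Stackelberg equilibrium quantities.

q₁* (leader) = 39.5, q₂* (follower) = 19.75

Work:
Follower's reaction: q₂ = (a - c - q₁)/2
Leader substitutes: π₁ = q₁·(a - q₁ - (a-c-q₁)/2 - c)
FOC: q₁* = (98 - 19)/2 = 39.50
Then: q₂* = (98 - 19 - 39.5)/2 = 19.75
Leader has first-mover advantage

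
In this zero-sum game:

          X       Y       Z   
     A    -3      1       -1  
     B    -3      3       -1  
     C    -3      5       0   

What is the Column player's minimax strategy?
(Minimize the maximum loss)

Column should play X, value = -3

Work:
Column player minimizes Row's maximum payoff:
Column X: max payoff to Row = -3
Column Y: max payoff to Row = 5
Column Z: max payoff to Row = 0
Minimum is -3, achieved by column X.
Minimax strategy: X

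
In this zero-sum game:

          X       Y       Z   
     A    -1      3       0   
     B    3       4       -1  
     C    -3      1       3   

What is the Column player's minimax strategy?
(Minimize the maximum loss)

Column should play X or Z (all achieve the minimum), value = 3

Work:
Column player minimizes Row's maximum payoff:
Column X: max payoff to Row = 3
Column Y: max payoff to Row = 4
Column Z: max payoff to Row = 3
Minimum is 3, achieved by columns X, Z (tied).
Each of X or Z is a minimax strategy.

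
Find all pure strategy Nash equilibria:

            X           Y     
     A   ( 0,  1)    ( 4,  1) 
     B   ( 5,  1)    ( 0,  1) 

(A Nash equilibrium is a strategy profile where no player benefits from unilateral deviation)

Nash equilibrium: (A, Y), (B, X)

Work:
Best responses:
  P1 vs X: payoffs [0, 5] → best response B (payoff 5)
  P1 vs Y: payoffs [4, 0] → best response A (payoff 4)
  P2 vs A: payoffs [1, 1] → best response X/Y (payoff 1)
  P2 vs B: payoffs [1, 1] → best response X/Y (payoff 1)
Mutual best responses: (A,Y), (B,X) → Nash equilibria.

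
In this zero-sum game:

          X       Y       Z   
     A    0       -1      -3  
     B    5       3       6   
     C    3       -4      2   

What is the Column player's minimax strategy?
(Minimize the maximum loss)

Column should play Y, value = 3

Work:
Column player minimizes Row's maximum payoff:
Column X: max payoff to Row = 5
Column Y: max payoff to Row = 3
Column Z: max payoff to Row = 6
Minimum is 3, achieved by column Y.
Minimax strategy: Y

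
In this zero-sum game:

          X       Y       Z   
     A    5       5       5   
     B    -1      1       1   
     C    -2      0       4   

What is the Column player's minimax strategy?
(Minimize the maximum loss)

Column should play X or Y or Z (all achieve the minimum), value = 5

Work:
Column player minimizes Row's maximum payoff:
Column X: max payoff to Row = 5
Column Y: max payoff to Row = 5
Column Z: max payoff to Row = 5
Minimum is 5, achieved by columns X, Y, Z (tied).
Each of X or Y or Z is a minimax strategy.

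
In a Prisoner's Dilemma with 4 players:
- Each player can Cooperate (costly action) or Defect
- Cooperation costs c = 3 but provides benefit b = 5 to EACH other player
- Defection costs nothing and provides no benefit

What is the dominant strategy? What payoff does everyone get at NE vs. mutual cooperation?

Dominant: Defect; NE payoff = 0; Coop payoff = 12

Work:
Defect dominates (saves cost c = 3, benefit to others is external)
NE: All defect → everyone gets 0
If all cooperate: each receives (3)×5 - 3 = 12
Social dilemma: 12 > 0 but NE gives 0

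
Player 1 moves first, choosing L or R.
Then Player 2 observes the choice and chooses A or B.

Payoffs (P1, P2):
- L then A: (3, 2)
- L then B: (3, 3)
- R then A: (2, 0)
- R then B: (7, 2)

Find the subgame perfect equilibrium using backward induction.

P1 plays R, P2 plays B after L and B after R; Payoff (7, 2)

Work:
Backward induction:
After L: P2 chooses B → P1 gets 3
After R: P2 chooses B → P1 gets 7
P1 chooses R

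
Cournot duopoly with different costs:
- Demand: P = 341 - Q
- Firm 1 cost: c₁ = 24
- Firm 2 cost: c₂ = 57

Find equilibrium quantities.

q₁* = 116.67, q₂* = 83.67

Work:
Reaction: q₁ = (341 - 24 - q₂)/2
Reaction: q₂ = (341 - 57 - q₁)/2
Solve simultaneously:
q₁* = (341 - 2×24 + 57)/3 = 116.67
q₂* = (341 - 2×57 + 24)/3 = 83.67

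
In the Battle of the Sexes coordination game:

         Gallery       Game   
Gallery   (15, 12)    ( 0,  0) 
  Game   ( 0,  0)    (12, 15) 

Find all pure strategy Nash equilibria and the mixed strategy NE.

Pure NE: (Gallery, Gallery) and (Game, Game); Mixed NE: p = 0.5556, q = 0.4444

Work:
Check pure NE:
(Gallery, Gallery): (15, 12) - no unilateral deviation beneficial
(Game, Game): (12, 15) - no unilateral deviation beneficial
Mixed NE: P1 plays Gallery with p = 0.5556, P2 plays Gallery with q = 0.4444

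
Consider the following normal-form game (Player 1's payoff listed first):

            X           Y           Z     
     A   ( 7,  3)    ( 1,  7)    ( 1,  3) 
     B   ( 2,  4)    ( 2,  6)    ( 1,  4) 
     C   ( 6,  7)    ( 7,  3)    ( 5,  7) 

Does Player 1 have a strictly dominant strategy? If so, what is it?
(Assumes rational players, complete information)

No strictly dominant strategy exists for Player 1

Work:
A strategy strictly dominates another if it gives a strictly higher payoff against every opponent action. Compare each pair of P1's strategies column-by-column:
  A vs B: [7 vs 2, 1 vs 2, 1 vs 1] → A does not strictly dominate B (column Y: 1 ≤ 2)
  A vs C: [7 vs 6, 1 vs 7, 1 vs 5] → A does not strictly dominate C (column Y: 1 ≤ 7)
  B vs A: [2 vs 7, 2 vs 1, 1 vs 1] → B does not strictly dominate A (column X: 2 ≤ 7)
  B vs C: [2 vs 6, 2 vs 7, 1 vs 5] → B does not strictly dominate C (column X: 2 ≤ 6)
  C vs A: [6 vs 7, 7 vs 1, 5 vs 1] → C does not strictly dominate A (column X: 6 ≤ 7)
  C vs B: [6 vs 2, 7 vs 2, 5 vs 1] → C strictly dominates B
No single strategy strictly dominates all others → no strictly dominant strategy.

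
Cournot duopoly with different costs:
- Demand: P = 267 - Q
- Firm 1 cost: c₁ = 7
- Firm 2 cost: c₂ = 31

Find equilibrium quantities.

q₁* = 94.67, q₂* = 70.67

Work:
Reaction: q₁ = (267 - 7 - q₂)/2
Reaction: q₂ = (267 - 31 - q₁)/2
Solve simultaneously:
q₁* = (267 - 2×7 + 31)/3 = 94.67
q₂* = (267 - 2×31 + 7)/3 = 70.67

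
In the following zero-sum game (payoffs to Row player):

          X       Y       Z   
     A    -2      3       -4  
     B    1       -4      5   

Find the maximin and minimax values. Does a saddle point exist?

Maximin = -4, Minimax = 1, Saddle: False

Work:
Row minimums: [-4, -4] → maximin = -4
Column maximums: [1, 3, 5] → minimax = 1
No saddle point (maximin ≠ minimax). Mixed strategy needed.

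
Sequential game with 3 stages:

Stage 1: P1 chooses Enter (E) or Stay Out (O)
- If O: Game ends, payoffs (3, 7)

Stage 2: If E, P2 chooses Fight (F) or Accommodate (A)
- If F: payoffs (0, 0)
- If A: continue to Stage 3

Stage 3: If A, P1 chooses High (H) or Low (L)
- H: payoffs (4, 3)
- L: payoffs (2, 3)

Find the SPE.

SPE: (E, A, H); Outcome (4, 3)

Work:
Stage 3: P1 chooses H (4 vs 2)
Stage 2: P2: F->0, A->3 (anticipating H). Choose A
Stage 1: P1: O->3, E->4 (anticipating A, H). Choose E
SPE path: E -> A -> H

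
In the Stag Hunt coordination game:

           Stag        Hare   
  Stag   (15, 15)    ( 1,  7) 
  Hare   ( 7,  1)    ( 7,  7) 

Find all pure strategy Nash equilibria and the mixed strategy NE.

Pure NE: (Stag, Stag) and (Hare, Hare); Mixed NE: p = 0.4286, q = 0.4286

Work:
Check pure NE:
(Stag, Stag): (15, 15) - no unilateral deviation beneficial
(Hare, Hare): (7, 7) - no unilateral deviation beneficial
Mixed NE: P1 plays Stag with p = 0.4286, P2 plays Stag with q = 0.4286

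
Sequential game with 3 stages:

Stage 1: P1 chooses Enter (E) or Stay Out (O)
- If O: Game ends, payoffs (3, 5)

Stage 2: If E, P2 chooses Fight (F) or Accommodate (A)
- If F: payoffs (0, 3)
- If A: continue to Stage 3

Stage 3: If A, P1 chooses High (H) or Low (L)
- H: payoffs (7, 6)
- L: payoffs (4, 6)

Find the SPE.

SPE: (E, A, H); Outcome (7, 6)

Work:
Stage 3: P1 chooses H (7 vs 4)
Stage 2: P2: F->3, A->6 (anticipating H). Choose A
Stage 1: P1: O->3, E->7 (anticipating A, H). Choose E
SPE path: E -> A -> H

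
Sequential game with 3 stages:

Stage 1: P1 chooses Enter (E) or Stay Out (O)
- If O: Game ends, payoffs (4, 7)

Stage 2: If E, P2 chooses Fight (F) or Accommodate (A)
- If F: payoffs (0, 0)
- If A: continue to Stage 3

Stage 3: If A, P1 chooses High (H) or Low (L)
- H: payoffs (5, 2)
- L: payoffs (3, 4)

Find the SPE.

SPE: (E, A, H); Outcome (5, 2)

Work:
Stage 3: P1 chooses H (5 vs 3)
Stage 2: P2: F->0, A->2 (anticipating H). Choose A
Stage 1: P1: O->4, E->5 (anticipating A, H). Choose E
SPE path: E -> A -> H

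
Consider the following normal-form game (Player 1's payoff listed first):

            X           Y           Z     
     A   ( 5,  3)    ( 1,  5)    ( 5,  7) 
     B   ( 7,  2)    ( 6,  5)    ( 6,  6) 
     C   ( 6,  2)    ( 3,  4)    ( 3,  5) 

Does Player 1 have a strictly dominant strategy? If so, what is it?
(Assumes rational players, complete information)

Yes, Player 1's strictly dominant strategy is B

Work:
A strategy strictly dominates another if it gives a strictly higher payoff against every opponent action. Compare each pair of P1's strategies column-by-column:
  A vs B: [5 vs 7, 1 vs 6, 5 vs 6] → A does not strictly dominate B (column X: 5 ≤ 7)
  A vs C: [5 vs 6, 1 vs 3, 5 vs 3] → A does not strictly dominate C (column X: 5 ≤ 6)
  B vs A: [7 vs 5, 6 vs 1, 6 vs 5] → B strictly dominates A
  B vs C: [7 vs 6, 6 vs 3, 6 vs 3] → B strictly dominates C
  C vs A: [6 vs 5, 3 vs 1, 3 vs 5] → C does not strictly dominate A (column Z: 3 ≤ 5)
  C vs B: [6 vs 7, 3 vs 6, 3 vs 6] → C does not strictly dominate B (column X: 6 ≤ 7)
B strictly dominates every other strategy → strictly dominant.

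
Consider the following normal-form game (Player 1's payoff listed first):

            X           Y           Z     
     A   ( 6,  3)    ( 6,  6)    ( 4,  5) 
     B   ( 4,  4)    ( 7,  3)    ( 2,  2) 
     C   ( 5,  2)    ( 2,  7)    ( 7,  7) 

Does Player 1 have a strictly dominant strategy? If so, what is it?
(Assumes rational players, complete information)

No strictly dominant strategy exists for Player 1

Work:
A strategy strictly dominates another if it gives a strictly higher payoff against every opponent action. Compare each pair of P1's strategies column-by-column:
  A vs B: [6 vs 4, 6 vs 7, 4 vs 2] → A does not strictly dominate B (column Y: 6 ≤ 7)
  A vs C: [6 vs 5, 6 vs 2, 4 vs 7] → A does not strictly dominate C (column Z: 4 ≤ 7)
  B vs A: [4 vs 6, 7 vs 6, 2 vs 4] → B does not strictly dominate A (column X: 4 ≤ 6)
  B vs C: [4 vs 5, 7 vs 2, 2 vs 7] → B does not strictly dominate C (column X: 4 ≤ 5)
  C vs A: [5 vs 6, 2 vs 6, 7 vs 4] → C does not strictly dominate A (column X: 5 ≤ 6)
  C vs B: [5 vs 4, 2 vs 7, 7 vs 2] → C does not strictly dominate B (column Y: 2 ≤ 7)
No single strategy strictly dominates all others → no strictly dominant strategy.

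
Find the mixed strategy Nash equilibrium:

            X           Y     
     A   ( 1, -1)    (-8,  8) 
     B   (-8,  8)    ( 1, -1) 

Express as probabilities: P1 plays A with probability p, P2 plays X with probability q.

p = 0.5, q = 0.5

Work:
Find probabilities that make opponent indifferent:
P2 chooses q to make P1 indifferent between A and B
P1 chooses p to make P2 indifferent between X and Y
Mixed NE: P1 plays (A: 0.5, B: 0.5), P2 plays (X: 0.5, Y: 0.5)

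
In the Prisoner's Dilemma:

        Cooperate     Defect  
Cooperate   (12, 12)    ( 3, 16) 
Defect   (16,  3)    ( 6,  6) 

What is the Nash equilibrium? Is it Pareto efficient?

(Defect, Defect) is NE; not Pareto efficient

Work:
Defect dominates Cooperate for both players:
If P2 cooperates: Defect (16) > Cooperate (12)
If P2 defects: Defect (6) > Cooperate (3)
NE: (Defect, Defect) with payoff (6, 6)
But (Cooperate, Cooperate) = (12, 12) Pareto dominates (6, 6)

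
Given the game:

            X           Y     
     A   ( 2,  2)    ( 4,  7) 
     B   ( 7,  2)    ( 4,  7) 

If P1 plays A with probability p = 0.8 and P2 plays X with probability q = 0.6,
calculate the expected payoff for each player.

E[P1] = 3.4, E[P2] = 4.0

Work:
E[P1] = p·q·π₁(A,X) + p·(1-q)·π₁(A,Y) + (1-p)·q·π₁(B,X) + (1-p)·(1-q)·π₁(B,Y)
= 0.8·0.6·2 + 0.8·0.4·4 + 0.2·0.6·7 + 0.2·0.4·4
= 3.4

E[P2] = 4.0 (similar calculation)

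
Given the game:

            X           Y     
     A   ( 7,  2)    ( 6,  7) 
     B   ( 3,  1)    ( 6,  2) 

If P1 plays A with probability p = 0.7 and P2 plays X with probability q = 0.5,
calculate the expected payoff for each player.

E[P1] = 5.9, E[P2] = 3.6

Work:
E[P1] = p·q·π₁(A,X) + p·(1-q)·π₁(A,Y) + (1-p)·q·π₁(B,X) + (1-p)·(1-q)·π₁(B,Y)
= 0.7·0.5·7 + 0.7·0.5·6 + 0.3·0.5·3 + 0.3·0.5·6
= 5.9

E[P2] = 3.6 (similar calculation)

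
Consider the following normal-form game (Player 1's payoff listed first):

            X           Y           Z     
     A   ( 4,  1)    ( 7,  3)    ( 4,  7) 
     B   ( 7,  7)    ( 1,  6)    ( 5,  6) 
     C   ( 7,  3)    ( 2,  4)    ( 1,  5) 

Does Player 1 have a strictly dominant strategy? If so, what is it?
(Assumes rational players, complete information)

No strictly dominant strategy exists for Player 1

Work:
A strategy strictly dominates another if it gives a strictly higher payoff against every opponent action. Compare each pair of P1's strategies column-by-column:
  A vs B: [4 vs 7, 7 vs 1, 4 vs 5] → A does not strictly dominate B (column X: 4 ≤ 7)
  A vs C: [4 vs 7, 7 vs 2, 4 vs 1] → A does not strictly dominate C (column X: 4 ≤ 7)
  B vs A: [7 vs 4, 1 vs 7, 5 vs 4] → B does not strictly dominate A (column Y: 1 ≤ 7)
  B vs C: [7 vs 7, 1 vs 2, 5 vs 1] → B does not strictly dominate C (column X: 7 ≤ 7)
  C vs A: [7 vs 4, 2 vs 7, 1 vs 4] → C does not strictly dominate A (column Y: 2 ≤ 7)
  C vs B: [7 vs 7, 2 vs 1, 1 vs 5] → C does not strictly dominate B (column X: 7 ≤ 7)
No single strategy strictly dominates all others → no strictly dominant strategy.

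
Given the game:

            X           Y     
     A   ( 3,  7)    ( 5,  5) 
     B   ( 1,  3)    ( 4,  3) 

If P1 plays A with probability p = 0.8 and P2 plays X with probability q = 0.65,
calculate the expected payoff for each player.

E[P1] = 3.37, E[P2] = 5.64

Work:
E[P1] = p·q·π₁(A,X) + p·(1-q)·π₁(A,Y) + (1-p)·q·π₁(B,X) + (1-p)·(1-q)·π₁(B,Y)
= 0.8·0.65·3 + 0.8·0.35·5 + 0.2·0.65·1 + 0.2·0.35·4
= 3.37

E[P2] = 5.64 (similar calculation)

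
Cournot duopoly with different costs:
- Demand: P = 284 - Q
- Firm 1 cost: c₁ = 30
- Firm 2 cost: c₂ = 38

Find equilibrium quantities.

q₁* = 87.33, q₂* = 79.33

Work:
Reaction: q₁ = (284 - 30 - q₂)/2
Reaction: q₂ = (284 - 38 - q₁)/2
Solve simultaneously:
q₁* = (284 - 2×30 + 38)/3 = 87.33
q₂* = (284 - 2×38 + 30)/3 = 79.33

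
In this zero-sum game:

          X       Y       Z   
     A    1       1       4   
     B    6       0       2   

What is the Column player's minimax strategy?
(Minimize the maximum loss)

Column should play Y, value = 1

Work:
Column player minimizes Row's maximum payoff:
Column X: max payoff to Row = 6
Column Y: max payoff to Row = 1
Column Z: max payoff to Row = 4
Minimum is 1, achieved by column Y.
Minimax strategy: Y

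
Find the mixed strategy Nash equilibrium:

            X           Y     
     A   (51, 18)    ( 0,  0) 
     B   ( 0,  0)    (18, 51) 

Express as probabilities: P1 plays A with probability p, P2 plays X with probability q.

p = 0.7391, q = 0.2609

Work:
Find probabilities that make opponent indifferent:
P2 chooses q to make P1 indifferent between A and B
P1 chooses p to make P2 indifferent between X and Y
Mixed NE: P1 plays (A: 0.7391, B: 0.2609), P2 plays (X: 0.2609, Y: 0.7391)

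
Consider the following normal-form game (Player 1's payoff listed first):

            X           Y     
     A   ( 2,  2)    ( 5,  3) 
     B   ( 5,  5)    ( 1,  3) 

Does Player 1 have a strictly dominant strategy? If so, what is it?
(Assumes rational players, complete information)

No strictly dominant strategy exists for Player 1

Work:
A strategy strictly dominates another if it gives a strictly higher payoff against every opponent action. Compare each pair of P1's strategies column-by-column:
  A vs B: [2 vs 5, 5 vs 1] → A does not strictly dominate B (column X: 2 ≤ 5)
  B vs A: [5 vs 2, 1 vs 5] → B does not strictly dominate A (column Y: 1 ≤ 5)
No single strategy strictly dominates all others → no strictly dominant strategy.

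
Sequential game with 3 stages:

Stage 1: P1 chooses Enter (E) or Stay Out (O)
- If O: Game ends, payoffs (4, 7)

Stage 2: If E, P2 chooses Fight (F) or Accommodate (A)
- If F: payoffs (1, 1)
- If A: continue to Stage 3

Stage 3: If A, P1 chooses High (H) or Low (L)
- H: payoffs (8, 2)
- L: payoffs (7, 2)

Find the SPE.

SPE: (E, A, H); Outcome (8, 2)

Work:
Stage 3: P1 chooses H (8 vs 7)
Stage 2: P2: F->1, A->2 (anticipating H). Choose A
Stage 1: P1: O->4, E->8 (anticipating A, H). Choose E
SPE path: E -> A -> H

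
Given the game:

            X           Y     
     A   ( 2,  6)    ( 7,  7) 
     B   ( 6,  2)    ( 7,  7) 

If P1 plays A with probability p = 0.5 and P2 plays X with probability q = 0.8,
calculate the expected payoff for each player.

E[P1] = 4.6, E[P2] = 4.6

Work:
E[P1] = p·q·π₁(A,X) + p·(1-q)·π₁(A,Y) + (1-p)·q·π₁(B,X) + (1-p)·(1-q)·π₁(B,Y)
= 0.5·0.8·2 + 0.5·0.2·7 + 0.5·0.8·6 + 0.5·0.2·7
= 4.6

E[P2] = 4.6 (similar calculation)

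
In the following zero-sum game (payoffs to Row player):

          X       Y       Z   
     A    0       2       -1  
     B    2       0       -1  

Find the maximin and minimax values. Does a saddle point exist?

Maximin = -1, Minimax = -1, Saddle: True

Work:
Row minimums: [-1, -1] → maximin = -1
Column maximums: [2, 2, -1] → minimax = -1
Saddle point exists! Game value = -1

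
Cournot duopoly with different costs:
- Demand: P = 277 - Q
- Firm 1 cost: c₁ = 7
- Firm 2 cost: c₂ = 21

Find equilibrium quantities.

q₁* = 94.67, q₂* = 80.67

Work:
Reaction: q₁ = (277 - 7 - q₂)/2
Reaction: q₂ = (277 - 21 - q₁)/2
Solve simultaneously:
q₁* = (277 - 2×7 + 21)/3 = 94.67
q₂* = (277 - 2×21 + 7)/3 = 80.67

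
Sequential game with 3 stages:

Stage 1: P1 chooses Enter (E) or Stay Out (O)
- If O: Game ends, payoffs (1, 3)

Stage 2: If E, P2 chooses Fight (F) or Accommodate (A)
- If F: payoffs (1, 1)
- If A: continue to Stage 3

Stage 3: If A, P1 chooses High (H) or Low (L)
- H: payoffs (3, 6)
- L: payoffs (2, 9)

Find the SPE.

SPE: (E, A, H); Outcome (3, 6)

Work:
Stage 3: P1 chooses H (3 vs 2)
Stage 2: P2: F->1, A->6 (anticipating H). Choose A
Stage 1: P1: O->1, E->3 (anticipating A, H). Choose E
SPE path: E -> A -> H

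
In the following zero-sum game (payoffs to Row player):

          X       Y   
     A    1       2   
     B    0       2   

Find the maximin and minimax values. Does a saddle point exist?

Maximin = 1, Minimax = 1, Saddle: True

Work:
Row minimums: [1, 0] → maximin = 1
Column maximums: [1, 2] → minimax = 1
Saddle point exists! Game value = 1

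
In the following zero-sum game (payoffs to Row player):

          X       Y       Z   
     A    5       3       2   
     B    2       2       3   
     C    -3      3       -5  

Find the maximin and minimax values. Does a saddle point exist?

Maximin = 2, Minimax = 3, Saddle: False

Work:
Row minimums: [2, 2, -5] → maximin = 2
Column maximums: [5, 3, 3] → minimax = 3
No saddle point (maximin ≠ minimax). Mixed strategy needed.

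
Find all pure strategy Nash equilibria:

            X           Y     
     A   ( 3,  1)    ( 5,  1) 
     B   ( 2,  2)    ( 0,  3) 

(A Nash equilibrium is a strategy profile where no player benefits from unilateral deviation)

Nash equilibrium: (A, X), (A, Y)

Work:
Best responses:
  P1 vs X: payoffs [3, 2] → best response A (payoff 3)
  P1 vs Y: payoffs [5, 0] → best response A (payoff 5)
  P2 vs A: payoffs [1, 1] → best response X/Y (payoff 1)
  P2 vs B: payoffs [2, 3] → best response Y (payoff 3)
Mutual best responses: (A,X), (A,Y) → Nash equilibria.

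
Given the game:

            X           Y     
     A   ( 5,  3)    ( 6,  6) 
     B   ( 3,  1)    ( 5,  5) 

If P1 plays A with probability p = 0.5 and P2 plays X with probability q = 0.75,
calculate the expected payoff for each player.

E[P1] = 4.375, E[P2] = 2.875

Work:
E[P1] = p·q·π₁(A,X) + p·(1-q)·π₁(A,Y) + (1-p)·q·π₁(B,X) + (1-p)·(1-q)·π₁(B,Y)
= 0.5·0.75·5 + 0.5·0.25·6 + 0.5·0.75·3 + 0.5·0.25·5
= 4.375

E[P2] = 2.875 (similar calculation)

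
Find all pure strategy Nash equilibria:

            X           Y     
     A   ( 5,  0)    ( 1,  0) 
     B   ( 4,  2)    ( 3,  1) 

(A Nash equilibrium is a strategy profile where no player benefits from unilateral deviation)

Nash equilibrium: (A, X)

Work:
Best responses:
  P1 vs X: payoffs [5, 4] → best response A (payoff 5)
  P1 vs Y: payoffs [1, 3] → best response B (payoff 3)
  P2 vs A: payoffs [0, 0] → best response X/Y (payoff 0)
  P2 vs B: payoffs [2, 1] → best response X (payoff 2)
Mutual best responses: (A,X) → Nash equilibria.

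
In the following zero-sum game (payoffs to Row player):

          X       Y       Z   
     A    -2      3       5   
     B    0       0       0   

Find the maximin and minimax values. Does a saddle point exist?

Maximin = 0, Minimax = 0, Saddle: True

Work:
Row minimums: [-2, 0] → maximin = 0
Column maximums: [0, 3, 5] → minimax = 0
Saddle point exists! Game value = 0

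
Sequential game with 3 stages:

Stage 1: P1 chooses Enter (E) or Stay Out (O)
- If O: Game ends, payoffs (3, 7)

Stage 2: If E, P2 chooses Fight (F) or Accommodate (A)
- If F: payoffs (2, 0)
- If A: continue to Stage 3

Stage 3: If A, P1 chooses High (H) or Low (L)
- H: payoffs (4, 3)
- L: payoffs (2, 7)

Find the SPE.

SPE: (E, A, H); Outcome (4, 3)

Work:
Stage 3: P1 chooses H (4 vs 2)
Stage 2: P2: F->0, A->3 (anticipating H). Choose A
Stage 1: P1: O->3, E->4 (anticipating A, H). Choose E
SPE path: E -> A -> H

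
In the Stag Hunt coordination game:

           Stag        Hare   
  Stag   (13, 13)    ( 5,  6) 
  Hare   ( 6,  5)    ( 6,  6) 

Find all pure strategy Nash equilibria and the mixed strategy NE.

Pure NE: (Stag, Stag) and (Hare, Hare); Mixed NE: p = 0.125, q = 0.125

Work:
Check pure NE:
(Stag, Stag): (13, 13) - no unilateral deviation beneficial
(Hare, Hare): (6, 6) - no unilateral deviation beneficial
Mixed NE: P1 plays Stag with p = 0.125, P2 plays Stag with q = 0.125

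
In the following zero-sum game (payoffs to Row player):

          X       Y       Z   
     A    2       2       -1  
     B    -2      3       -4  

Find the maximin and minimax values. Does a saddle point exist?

Maximin = -1, Minimax = -1, Saddle: True

Work:
Row minimums: [-1, -4] → maximin = -1
Column maximums: [2, 3, -1] → minimax = -1
Saddle point exists! Game value = -1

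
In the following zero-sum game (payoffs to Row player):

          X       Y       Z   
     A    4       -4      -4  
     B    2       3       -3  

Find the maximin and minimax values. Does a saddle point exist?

Maximin = -3, Minimax = -3, Saddle: True

Work:
Row minimums: [-4, -3] → maximin = -3
Column maximums: [4, 3, -3] → minimax = -3
Saddle point exists! Game value = -3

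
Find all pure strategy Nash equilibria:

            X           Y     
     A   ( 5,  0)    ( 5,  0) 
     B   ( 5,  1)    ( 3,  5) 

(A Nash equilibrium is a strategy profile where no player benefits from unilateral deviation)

Nash equilibrium: (A, X), (A, Y)

Work:
Best responses:
  P1 vs X: payoffs [5, 5] → best response A/B (payoff 5)
  P1 vs Y: payoffs [5, 3] → best response A (payoff 5)
  P2 vs A: payoffs [0, 0] → best response X/Y (payoff 0)
  P2 vs B: payoffs [1, 5] → best response Y (payoff 5)
Mutual best responses: (A,X), (A,Y) → Nash equilibria.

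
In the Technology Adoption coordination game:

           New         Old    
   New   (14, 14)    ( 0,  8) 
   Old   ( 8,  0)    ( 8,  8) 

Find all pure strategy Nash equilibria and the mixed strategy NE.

Pure NE: (New, New) and (Old, Old); Mixed NE: p = 0.5714, q = 0.5714

Work:
Check pure NE:
(New, New): (14, 14) - no unilateral deviation beneficial
(Old, Old): (8, 8) - no unilateral deviation beneficial
Mixed NE: P1 plays New with p = 0.5714, P2 plays New with q = 0.5714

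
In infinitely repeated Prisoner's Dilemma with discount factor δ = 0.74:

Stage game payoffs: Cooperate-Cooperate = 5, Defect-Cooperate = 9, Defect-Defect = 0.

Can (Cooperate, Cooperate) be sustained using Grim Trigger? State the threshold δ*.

δ* = 0.4444; since δ = 0.74 ≥ 0.4444, cooperation can be sustained

Work:
For Grim Trigger:
Cooperate forever: 5/(1-δ)
Defect then punished: 9 + 0·δ/(1-δ)
Need: 5/(1-δ) ≥ 9 + 0·δ/(1-δ)
Solving: δ ≥ (T-R)/(T-P) = (9-5)/(9-0) = 0.4444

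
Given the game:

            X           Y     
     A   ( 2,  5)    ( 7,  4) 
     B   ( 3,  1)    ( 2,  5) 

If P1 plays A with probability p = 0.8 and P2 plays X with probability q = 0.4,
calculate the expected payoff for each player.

E[P1] = 4.48, E[P2] = 4.2

Work:
E[P1] = p·q·π₁(A,X) + p·(1-q)·π₁(A,Y) + (1-p)·q·π₁(B,X) + (1-p)·(1-q)·π₁(B,Y)
= 0.8·0.4·2 + 0.8·0.6·7 + 0.2·0.4·3 + 0.2·0.6·2
= 4.48

E[P2] = 4.2 (similar calculation)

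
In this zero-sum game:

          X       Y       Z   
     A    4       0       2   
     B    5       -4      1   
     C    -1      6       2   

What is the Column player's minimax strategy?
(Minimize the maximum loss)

Column should play Z, value = 2

Work:
Column player minimizes Row's maximum payoff:
Column X: max payoff to Row = 5
Column Y: max payoff to Row = 6
Column Z: max payoff to Row = 2
Minimum is 2, achieved by column Z.
Minimax strategy: Z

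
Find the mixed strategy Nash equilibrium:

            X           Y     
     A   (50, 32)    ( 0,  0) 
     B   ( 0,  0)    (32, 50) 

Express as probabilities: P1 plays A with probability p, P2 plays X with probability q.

p = 0.6098, q = 0.3902

Work:
Find probabilities that make opponent indifferent:
P2 chooses q to make P1 indifferent between A and B
P1 chooses p to make P2 indifferent between X and Y
Mixed NE: P1 plays (A: 0.6098, B: 0.3902), P2 plays (X: 0.3902, Y: 0.6098)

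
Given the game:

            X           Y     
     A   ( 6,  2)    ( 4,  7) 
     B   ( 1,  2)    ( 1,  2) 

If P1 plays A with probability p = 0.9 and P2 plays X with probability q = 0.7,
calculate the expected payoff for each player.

E[P1] = 4.96, E[P2] = 3.35

Work:
E[P1] = p·q·π₁(A,X) + p·(1-q)·π₁(A,Y) + (1-p)·q·π₁(B,X) + (1-p)·(1-q)·π₁(B,Y)
= 0.9·0.7·6 + 0.9·0.3·4 + 0.1·0.7·1 + 0.1·0.3·1
= 4.96

E[P2] = 3.35 (similar calculation)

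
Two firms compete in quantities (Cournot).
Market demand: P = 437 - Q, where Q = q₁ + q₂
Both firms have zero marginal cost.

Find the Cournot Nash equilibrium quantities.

q₁* = q₂* = 145.67; P* = 145.67

Work:
Profit: π_i = P·q_i = (a - q_i - q_j)·q_i
FOC: ∂π_i/∂q_i = a - 2q_i - q_j = 0
Reaction function: q_i = (437 - q_j)/2
Symmetry: q* = 437/3 = 145.67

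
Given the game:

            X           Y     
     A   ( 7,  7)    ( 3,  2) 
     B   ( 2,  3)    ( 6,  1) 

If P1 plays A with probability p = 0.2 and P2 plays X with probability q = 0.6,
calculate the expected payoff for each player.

E[P1] = 3.96, E[P2] = 2.76

Work:
E[P1] = p·q·π₁(A,X) + p·(1-q)·π₁(A,Y) + (1-p)·q·π₁(B,X) + (1-p)·(1-q)·π₁(B,Y)
= 0.2·0.6·7 + 0.2·0.4·3 + 0.8·0.6·2 + 0.8·0.4·6
= 3.96

E[P2] = 2.76 (similar calculation)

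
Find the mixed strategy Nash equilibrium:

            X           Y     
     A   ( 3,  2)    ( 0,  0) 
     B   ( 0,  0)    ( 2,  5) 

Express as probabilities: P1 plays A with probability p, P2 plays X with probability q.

p = 0.7143, q = 0.4

Work:
Find probabilities that make opponent indifferent:
P2 chooses q to make P1 indifferent between A and B
P1 chooses p to make P2 indifferent between X and Y
Mixed NE: P1 plays (A: 0.7143, B: 0.2857), P2 plays (X: 0.4, Y: 0.6)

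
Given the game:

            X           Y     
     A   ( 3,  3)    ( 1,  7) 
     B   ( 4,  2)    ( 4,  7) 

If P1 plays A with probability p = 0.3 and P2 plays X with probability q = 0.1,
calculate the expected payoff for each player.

E[P1] = 3.16, E[P2] = 6.53

Work:
E[P1] = p·q·π₁(A,X) + p·(1-q)·π₁(A,Y) + (1-p)·q·π₁(B,X) + (1-p)·(1-q)·π₁(B,Y)
= 0.3·0.1·3 + 0.3·0.9·1 + 0.7·0.1·4 + 0.7·0.9·4
= 3.16

E[P2] = 6.53 (similar calculation)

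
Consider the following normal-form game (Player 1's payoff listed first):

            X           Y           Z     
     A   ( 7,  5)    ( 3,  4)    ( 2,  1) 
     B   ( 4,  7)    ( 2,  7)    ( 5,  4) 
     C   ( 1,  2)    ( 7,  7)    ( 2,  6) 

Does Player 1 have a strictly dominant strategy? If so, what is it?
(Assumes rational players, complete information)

No strictly dominant strategy exists for Player 1

Work:
A strategy strictly dominates another if it gives a strictly higher payoff against every opponent action. Compare each pair of P1's strategies column-by-column:
  A vs B: [7 vs 4, 3 vs 2, 2 vs 5] → A does not strictly dominate B (column Z: 2 ≤ 5)
  A vs C: [7 vs 1, 3 vs 7, 2 vs 2] → A does not strictly dominate C (column Y: 3 ≤ 7)
  B vs A: [4 vs 7, 2 vs 3, 5 vs 2] → B does not strictly dominate A (column X: 4 ≤ 7)
  B vs C: [4 vs 1, 2 vs 7, 5 vs 2] → B does not strictly dominate C (column Y: 2 ≤ 7)
  C vs A: [1 vs 7, 7 vs 3, 2 vs 2] → C does not strictly dominate A (column X: 1 ≤ 7)
  C vs B: [1 vs 4, 7 vs 2, 2 vs 5] → C does not strictly dominate B (column X: 1 ≤ 4)
No single strategy strictly dominates all others → no strictly dominant strategy.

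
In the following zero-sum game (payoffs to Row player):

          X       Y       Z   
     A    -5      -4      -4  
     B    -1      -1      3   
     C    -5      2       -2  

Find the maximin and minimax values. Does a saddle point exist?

Maximin = -1, Minimax = -1, Saddle: True

Work:
Row minimums: [-5, -1, -5] → maximin = -1
Column maximums: [-1, 2, 3] → minimax = -1
Saddle point exists! Game value = -1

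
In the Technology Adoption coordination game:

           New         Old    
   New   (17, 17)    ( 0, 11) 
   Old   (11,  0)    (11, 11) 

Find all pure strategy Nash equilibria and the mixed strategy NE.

Pure NE: (New, New) and (Old, Old); Mixed NE: p = 0.6471, q = 0.6471

Work:
Check pure NE:
(New, New): (17, 17) - no unilateral deviation beneficial
(Old, Old): (11, 11) - no unilateral deviation beneficial
Mixed NE: P1 plays New with p = 0.6471, P2 plays New with q = 0.6471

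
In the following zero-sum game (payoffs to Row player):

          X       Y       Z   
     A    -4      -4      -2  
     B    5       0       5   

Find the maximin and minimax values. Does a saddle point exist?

Maximin = 0, Minimax = 0, Saddle: True

Work:
Row minimums: [-4, 0] → maximin = 0
Column maximums: [5, 0, 5] → minimax = 0
Saddle point exists! Game value = 0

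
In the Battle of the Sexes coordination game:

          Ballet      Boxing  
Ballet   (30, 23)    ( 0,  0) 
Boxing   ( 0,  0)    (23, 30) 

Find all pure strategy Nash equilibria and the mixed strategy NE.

Pure NE: (Ballet, Ballet) and (Boxing, Boxing); Mixed NE: p = 0.566, q = 0.434

Work:
Check pure NE:
(Ballet, Ballet): (30, 23) - no unilateral deviation beneficial
(Boxing, Boxing): (23, 30) - no unilateral deviation beneficial
Mixed NE: P1 plays Ballet with p = 0.566, P2 plays Ballet with q = 0.434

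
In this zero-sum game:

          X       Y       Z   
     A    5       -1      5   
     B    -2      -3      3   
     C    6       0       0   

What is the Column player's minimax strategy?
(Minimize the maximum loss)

Column should play Y, value = 0

Work:
Column player minimizes Row's maximum payoff:
Column X: max payoff to Row = 6
Column Y: max payoff to Row = 0
Column Z: max payoff to Row = 5
Minimum is 0, achieved by column Y.
Minimax strategy: Y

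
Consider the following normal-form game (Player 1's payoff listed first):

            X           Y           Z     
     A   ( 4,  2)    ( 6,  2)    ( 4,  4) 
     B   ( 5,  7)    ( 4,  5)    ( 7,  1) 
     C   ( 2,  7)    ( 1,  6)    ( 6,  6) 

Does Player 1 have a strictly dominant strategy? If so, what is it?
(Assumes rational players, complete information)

No strictly dominant strategy exists for Player 1

Work:
A strategy strictly dominates another if it gives a strictly higher payoff against every opponent action. Compare each pair of P1's strategies column-by-column:
  A vs B: [4 vs 5, 6 vs 4, 4 vs 7] → A does not strictly dominate B (column X: 4 ≤ 5)
  A vs C: [4 vs 2, 6 vs 1, 4 vs 6] → A does not strictly dominate C (column Z: 4 ≤ 6)
  B vs A: [5 vs 4, 4 vs 6, 7 vs 4] → B does not strictly dominate A (column Y: 4 ≤ 6)
  B vs C: [5 vs 2, 4 vs 1, 7 vs 6] → B strictly dominates C
  C vs A: [2 vs 4, 1 vs 6, 6 vs 4] → C does not strictly dominate A (column X: 2 ≤ 4)
  C vs B: [2 vs 5, 1 vs 4, 6 vs 7] → C does not strictly dominate B (column X: 2 ≤ 5)
No single strategy strictly dominates all others → no strictly dominant strategy.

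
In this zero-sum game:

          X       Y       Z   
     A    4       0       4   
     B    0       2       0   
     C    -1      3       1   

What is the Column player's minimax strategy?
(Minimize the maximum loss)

Column should play Y, value = 3

Work:
Column player minimizes Row's maximum payoff:
Column X: max payoff to Row = 4
Column Y: max payoff to Row = 3
Column Z: max payoff to Row = 4
Minimum is 3, achieved by column Y.
Minimax strategy: Y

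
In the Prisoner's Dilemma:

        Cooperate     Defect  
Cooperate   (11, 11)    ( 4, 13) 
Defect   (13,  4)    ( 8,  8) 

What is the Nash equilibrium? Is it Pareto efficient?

(Defect, Defect) is NE; not Pareto efficient

Work:
Defect dominates Cooperate for both players:
If P2 cooperates: Defect (13) > Cooperate (11)
If P2 defects: Defect (8) > Cooperate (4)
NE: (Defect, Defect) with payoff (8, 8)
But (Cooperate, Cooperate) = (11, 11) Pareto dominates (8, 8)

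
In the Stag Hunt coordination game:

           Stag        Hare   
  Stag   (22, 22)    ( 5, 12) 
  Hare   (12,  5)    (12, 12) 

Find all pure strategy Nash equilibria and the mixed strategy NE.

Pure NE: (Stag, Stag) and (Hare, Hare); Mixed NE: p = 0.4118, q = 0.4118

Work:
Check pure NE:
(Stag, Stag): (22, 22) - no unilateral deviation beneficial
(Hare, Hare): (12, 12) - no unilateral deviation beneficial
Mixed NE: P1 plays Stag with p = 0.4118, P2 plays Stag with q = 0.4118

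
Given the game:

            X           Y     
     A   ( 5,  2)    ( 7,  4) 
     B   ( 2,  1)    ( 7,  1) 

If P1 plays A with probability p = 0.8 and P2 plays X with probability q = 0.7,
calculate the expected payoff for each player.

E[P1] = 5.18, E[P2] = 2.28

Work:
E[P1] = p·q·π₁(A,X) + p·(1-q)·π₁(A,Y) + (1-p)·q·π₁(B,X) + (1-p)·(1-q)·π₁(B,Y)
= 0.8·0.7·5 + 0.8·0.3·7 + 0.2·0.7·2 + 0.2·0.3·7
= 5.18

E[P2] = 2.28 (similar calculation)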